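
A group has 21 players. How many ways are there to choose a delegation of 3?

This is C(21,3) = 1330.

1330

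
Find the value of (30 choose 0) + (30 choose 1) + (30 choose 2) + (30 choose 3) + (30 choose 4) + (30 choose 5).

174437

1 + 30 + 435 + 4060 + 27405 + 142506 = 174437.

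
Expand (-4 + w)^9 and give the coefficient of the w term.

589824

The general term is C(9,j)·(-4)^j·(w)^(9-j); the w^1 term has j = 8.
C(9,8) = 9.
Coefficient = C(9,8) · (-4)^8 = 9 · 65536 = 589824.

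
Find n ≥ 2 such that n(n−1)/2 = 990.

n(n−1)/2 = 990 ⇒ n(n−1) = 1980. Since 45·44 = 1980, n = 45.

45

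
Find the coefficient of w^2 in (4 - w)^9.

The general term is C(9,j)·(4)^j·(-w)^(9-j); the w^2 term has j = 7.
C(9,7) = 36.
Coefficient = C(9,7) · 4^7 = 36 · 16384 = 589824.

589824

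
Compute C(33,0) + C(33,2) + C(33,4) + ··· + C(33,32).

Half of (1+1)^33 + (1−1)^33 gives the even-index sum: 2^32 = 4294967296.

4294967296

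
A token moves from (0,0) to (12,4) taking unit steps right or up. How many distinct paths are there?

1820

Each path is a sequence of 16 steps with 12 rights: C(16,12) = 1820.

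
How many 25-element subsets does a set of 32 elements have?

C(32,25) = C(32,7) by symmetry.
C(32,7) = (32·31·30·29·28·27·26) / 7! = 16963914240 / 5040 = 3365856.

3365856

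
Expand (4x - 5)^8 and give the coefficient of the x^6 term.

The general term is C(8,j)·(4x)^j·(-5)^(8-j); the x^6 term has j = 6.
C(8,6) = 28.
Coefficient = C(8,6) · 4^6 · (-5)^2 = 28 · 4096 · 25 = 2867200.

2867200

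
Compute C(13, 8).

1287

C(13,8) = C(13,5) by symmetry.
C(13,5) = (13·12·11·10·9) / 5! = 154440 / 120 = 1287.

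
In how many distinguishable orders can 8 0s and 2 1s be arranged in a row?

Choose positions for the 0s: C(10,8) = 45.

45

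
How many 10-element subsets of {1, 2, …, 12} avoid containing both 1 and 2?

21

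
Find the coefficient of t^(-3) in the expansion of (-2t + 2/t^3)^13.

-5857280

General term: C(13,j)·(-2t)^j·(2/t^3)^(13-j), with t-exponent 1j − 3(13−j) = 4j − 39.
Set 4j − 39 = -3: j = 9.
C(13,9) = 715; (-2)^9 = -512; 2^4 = 16.
Coefficient = 715 · (-512) · 16 = -5857280.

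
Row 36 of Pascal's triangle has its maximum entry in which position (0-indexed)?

C(36,i) is maximized at i = 36/2 = 18.

18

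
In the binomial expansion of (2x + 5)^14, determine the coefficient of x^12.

The general term is C(14,j)·(2x)^j·(5)^(14-j); the x^12 term has j = 12.
C(14,12) = 91.
Coefficient = C(14,12) · 2^12 · 5^2 = 91 · 4096 · 25 = 9318400.

9318400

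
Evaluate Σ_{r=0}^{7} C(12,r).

3302

1 + 12 + 66 + 220 + 495 + 792 + 924 + 792 = 3302.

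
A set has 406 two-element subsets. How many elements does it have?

29

n(n−1)/2 = 406 ⇒ n(n−1) = 812. Since 29·28 = 812, n = 29.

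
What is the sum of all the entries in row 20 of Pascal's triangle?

1048576

Setting x = 1 in (1+x)^20 gives Σ C(20,j) = 2^20 = 1048576.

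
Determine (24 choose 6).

C(24,6) = (24·23·22·21·20·19) / 6! = 96909120 / 720 = 134596.

134596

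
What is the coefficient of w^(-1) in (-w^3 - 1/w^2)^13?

General term: C(13,j)·(-w^3)^j·(-1/w^2)^(13-j), with w-exponent 3j − 2(13−j) = 5j − 26.
Set 5j − 26 = -1: j = 5.
C(13,5) = 1287; (-1)^5 = -1; (-1)^8 = 1.
Coefficient = 1287 · (-1) · 1 = -1287.

-1287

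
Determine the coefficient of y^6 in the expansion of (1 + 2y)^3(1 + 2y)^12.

(1 + 2y)^3(1 + 2y)^12 = (1 + 2y)^15, so the coefficient of y^6 is C(15,6)·2^6 = 5005·64 = 320320.

320320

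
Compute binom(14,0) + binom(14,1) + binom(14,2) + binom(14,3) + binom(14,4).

1471

1 + 14 + 91 + 364 + 1001 = 1471.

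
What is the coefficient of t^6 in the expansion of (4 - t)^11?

473088

The general term is C(11,j)·(4)^j·(-t)^(11-j); the t^6 term has j = 5.
C(11,5) = 462.
Coefficient = C(11,5) · 4^5 = 462 · 1024 = 473088.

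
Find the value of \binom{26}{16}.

5311735

C(26,16) = C(26,10) by symmetry.
C(26,10) = (26·25·24·23·22·21·20·19·18·17) / 10! = 19275223968000 / 3628800 = 5311735.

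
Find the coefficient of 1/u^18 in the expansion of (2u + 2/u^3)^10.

122880

General term: C(10,j)·(2u)^j·(2/u^3)^(10-j), with u-exponent 1j − 3(10−j) = 4j − 30.
Set 4j − 30 = -18: j = 3.
C(10,3) = 120; 2^3 = 8; 2^7 = 128.
Coefficient = 120 · 8 · 128 = 122880.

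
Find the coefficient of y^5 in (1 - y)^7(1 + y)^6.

-15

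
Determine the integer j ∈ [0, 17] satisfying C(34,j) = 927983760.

13

C(34,j) increases on 0 ≤ j ≤ 17. C(34,12) = 548354040 and C(34,13) = 927983760, so j = 13.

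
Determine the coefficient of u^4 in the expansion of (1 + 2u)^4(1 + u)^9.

Coefficient of u^4 = Σ_{j} C(4,j)·2^j·C(9,4-j)·1^(4-j) for j from 0 to 4.
= 126 + 672 + 864 + 288 + 16 = 1966.

1966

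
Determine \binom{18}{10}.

43758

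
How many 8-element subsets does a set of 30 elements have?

5852925

C(30,8) = (30·29·28·27·26·25·24·23) / 8! = 235989936000 / 40320 = 5852925.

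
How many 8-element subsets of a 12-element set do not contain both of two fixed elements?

All 8-subsets: C(12,8) = 495. Those containing both fixed elements: C(10,6) = 210.
495 − 210 = 285.

285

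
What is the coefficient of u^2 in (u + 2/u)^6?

60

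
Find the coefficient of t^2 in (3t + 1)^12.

594

The general term is C(12,j)·(3t)^j·(1)^(12-j); the t^2 term has j = 2.
C(12,2) = 66.
Coefficient = C(12,2) · 3^2 = 66 · 9 = 594.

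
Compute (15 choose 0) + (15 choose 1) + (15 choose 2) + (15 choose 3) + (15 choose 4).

1941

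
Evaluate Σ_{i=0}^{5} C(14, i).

1 + 14 + 91 + 364 + 1001 + 2002 = 3473.

3473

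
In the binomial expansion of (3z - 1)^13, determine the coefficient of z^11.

13817466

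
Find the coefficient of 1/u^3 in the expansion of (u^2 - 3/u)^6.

General term: C(6,j)·(u^2)^j·(-3/u)^(6-j), with u-exponent 2j − 1(6−j) = 3j − 6.
Set 3j − 6 = -3: j = 1.
C(6,1) = 6; 1^1 = 1; (-3)^5 = -243.
Coefficient = 6 · 1 · (-243) = -1458.

-1458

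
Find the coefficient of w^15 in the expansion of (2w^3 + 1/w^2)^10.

15360

General term: C(10,j)·(2w^3)^j·(1/w^2)^(10-j), with w-exponent 3j − 2(10−j) = 5j − 20.
Set 5j − 20 = 15: j = 7.
C(10,7) = 120; 2^7 = 128; 1^3 = 1.
Coefficient = 120 · 128 · 1 = 15360.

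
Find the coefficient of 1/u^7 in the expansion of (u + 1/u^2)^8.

56

General term: C(8,j)·(u)^j·(1/u^2)^(8-j), with u-exponent 1j − 2(8−j) = 3j − 16.
Set 3j − 16 = -7: j = 3.
C(8,3) = 56; 1^3 = 1; 1^5 = 1.
Coefficient = 56 · 1 · 1 = 56.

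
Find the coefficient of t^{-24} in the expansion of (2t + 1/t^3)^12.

General term: C(12,j)·(2t)^j·(1/t^3)^(12-j), with t-exponent 1j − 3(12−j) = 4j − 36.
Set 4j − 36 = -24: j = 3.
C(12,3) = 220; 2^3 = 8; 1^9 = 1.
Coefficient = 220 · 8 · 1 = 1760.

1760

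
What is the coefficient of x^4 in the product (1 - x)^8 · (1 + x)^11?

4

Coefficient of x^4 = Σ_{j} C(8,j)·(-1)^j·C(11,4-j)·1^(4-j) for j from 0 to 4.
= 330 + (-1320) + 1540 + (-616) + 70 = 4.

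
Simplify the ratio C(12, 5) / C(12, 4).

8/5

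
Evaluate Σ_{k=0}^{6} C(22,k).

1 + 22 + 231 + 1540 + 7315 + 26334 + 74613 = 110056.

110056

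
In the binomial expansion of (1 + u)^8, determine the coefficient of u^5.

56

The general term is C(8,j)·(1)^j·(u)^(8-j); the u^5 term has j = 3.
C(8,3) = 56.
Coefficient = C(8,3) = 56.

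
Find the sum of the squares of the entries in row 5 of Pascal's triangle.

By Vandermonde's identity, Σ C(5,i)² = C(10,5) = 252.

252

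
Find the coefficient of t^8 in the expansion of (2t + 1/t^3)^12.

General term: C(12,j)·(2t)^j·(1/t^3)^(12-j), with t-exponent 1j − 3(12−j) = 4j − 36.
Set 4j − 36 = 8: j = 11.
C(12,11) = 12; 2^11 = 2048; 1^1 = 1.
Coefficient = 12 · 2048 · 1 = 24576.

24576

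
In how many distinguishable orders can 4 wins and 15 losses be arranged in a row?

3876

Choose positions for the wins: C(19,4) = 3876.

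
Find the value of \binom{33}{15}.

1037158320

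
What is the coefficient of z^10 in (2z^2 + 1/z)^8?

General term: C(8,j)·(2z^2)^j·(1/z)^(8-j), with z-exponent 2j − 1(8−j) = 3j − 8.
Set 3j − 8 = 10: j = 6.
C(8,6) = 28; 2^6 = 64; 1^2 = 1.
Coefficient = 28 · 64 · 1 = 1792.

1792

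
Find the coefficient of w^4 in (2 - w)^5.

The general term is C(5,j)·(2)^j·(-w)^(5-j); the w^4 term has j = 1.
C(5,1) = 5.
Coefficient = C(5,1) · 2^1 = 5 · 2 = 10.

10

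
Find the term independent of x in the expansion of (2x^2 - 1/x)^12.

7920

General term: C(12,j)·(2x^2)^j·(-1/x)^(12-j), with x-exponent 2j − 1(12−j) = 3j − 12.
Set 3j − 12 = 0: j = 4.
C(12,4) = 495; 2^4 = 16; (-1)^8 = 1.
Coefficient = 495 · 16 · 1 = 7920.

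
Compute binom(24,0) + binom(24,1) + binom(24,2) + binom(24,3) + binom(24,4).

1 + 24 + 276 + 2024 + 10626 = 12951.

12951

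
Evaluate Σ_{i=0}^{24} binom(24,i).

The entries of row 24 sum to 2^24 = 16777216.

16777216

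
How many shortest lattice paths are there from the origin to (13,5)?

8568

Each path is a sequence of 18 steps with 13 rights: C(18,13) = 8568.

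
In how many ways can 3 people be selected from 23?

1771

This is C(23,3) = 1771.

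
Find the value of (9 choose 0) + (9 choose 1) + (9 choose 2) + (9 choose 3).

130

1 + 9 + 36 + 84 = 130.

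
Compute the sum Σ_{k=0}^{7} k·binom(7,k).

Differentiating (1+x)^7 and setting x=1: Σ k·C(7,k) = 7·2^6 = 448.

448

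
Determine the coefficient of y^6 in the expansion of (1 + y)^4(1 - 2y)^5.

72

Coefficient of y^6 = Σ_{j} C(4,j)·1^j·C(5,6-j)·(-2)^(6-j) for j from 1 to 4.
= (-128) + 480 + (-320) + 40 = 72.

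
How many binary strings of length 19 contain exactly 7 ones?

50388

Choose the 7 positions: C(19,7) = 50388.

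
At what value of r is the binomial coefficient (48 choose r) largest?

24

C(48,r) is maximized at r = 48/2 = 24.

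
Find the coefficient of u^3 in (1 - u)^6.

The general term is C(6,j)·(1)^j·(-u)^(6-j); the u^3 term has j = 3.
C(6,3) = 20.
Coefficient = C(6,3) · (-1)^3 = 20 · (-1) = -20.

-20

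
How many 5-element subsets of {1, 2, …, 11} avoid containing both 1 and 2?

378

All 5-subsets: C(11,5) = 462. Those containing both fixed elements: C(9,3) = 84.
462 − 84 = 378.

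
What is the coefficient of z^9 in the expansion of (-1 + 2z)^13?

The general term is C(13,j)·(-1)^j·(2z)^(13-j); the z^9 term has j = 4.
C(13,4) = 715.
Coefficient = C(13,4) · 2^9 = 715 · 512 = 366080.

366080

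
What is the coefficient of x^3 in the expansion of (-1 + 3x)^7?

945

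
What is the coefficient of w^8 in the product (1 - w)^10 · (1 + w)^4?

Coefficient of w^8 = Σ_{j} C(10,j)·(-1)^j·C(4,8-j)·1^(8-j) for j from 4 to 8.
= 210 + (-1008) + 1260 + (-480) + 45 = 27.

27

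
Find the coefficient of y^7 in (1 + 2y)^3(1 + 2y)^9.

101376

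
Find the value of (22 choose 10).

646646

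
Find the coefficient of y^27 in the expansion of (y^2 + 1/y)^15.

General term: C(15,j)·(y^2)^j·(1/y)^(15-j), with y-exponent 2j − 1(15−j) = 3j − 15.
Set 3j − 15 = 27: j = 14.
C(15,14) = 15; 1^14 = 1; 1^1 = 1.
Coefficient = 15 · 1 · 1 = 15.

15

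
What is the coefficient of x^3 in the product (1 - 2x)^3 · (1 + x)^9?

Coefficient of x^3 = Σ_{j} C(3,j)·(-2)^j·C(9,3-j)·1^(3-j) for j from 0 to 3.
= 84 + (-216) + 108 + (-8) = -32.

-32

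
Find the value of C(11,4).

330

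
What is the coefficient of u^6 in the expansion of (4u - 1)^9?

-344064

The general term is C(9,j)·(4u)^j·(-1)^(9-j); the u^6 term has j = 6.
C(9,6) = 84.
Coefficient = C(9,6) · 4^6 · (-1)^3 = 84 · 4096 · (-1) = -344064.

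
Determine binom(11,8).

C(11,8) = C(11,3) by symmetry.
C(11,3) = (11·10·9) / 3! = 990 / 6 = 165.

165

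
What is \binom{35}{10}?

183579396

C(35,10) = (35·34·33·32·31·30·29·28·27·26) / 10! = 666172912204800 / 3628800 = 183579396.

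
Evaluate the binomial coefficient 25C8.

C(25,8) = (25·24·23·22·21·20·19·18) / 8! = 43609104000 / 40320 = 1081575.

1081575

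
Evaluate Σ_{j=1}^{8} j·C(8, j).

1024

Differentiating (1+x)^8 and setting x=1: Σ j·C(8,j) = 8·2^7 = 1024.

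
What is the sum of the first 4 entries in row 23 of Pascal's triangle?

2048

1 + 23 + 253 + 1771 = 2048.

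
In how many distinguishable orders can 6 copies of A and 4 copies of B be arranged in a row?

210

Choose positions for the A's: C(10,6) = 210.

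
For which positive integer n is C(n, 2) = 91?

14

n(n−1)/2 = 91 ⇒ n(n−1) = 182. Since 14·13 = 182, n = 14.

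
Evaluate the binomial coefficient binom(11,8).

165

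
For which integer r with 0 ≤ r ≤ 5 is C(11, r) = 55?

2

C(11,r) increases on 0 ≤ r ≤ 5. C(11,1) = 11 and C(11,2) = 55, so r = 2.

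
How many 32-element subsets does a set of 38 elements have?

2760681

C(38,32) = C(38,6) by symmetry.
C(38,6) = (38·37·36·35·34·33) / 6! = 1987690320 / 720 = 2760681.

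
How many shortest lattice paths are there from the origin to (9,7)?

Each path is a sequence of 16 steps with 9 rights: C(16,9) = 11440.

11440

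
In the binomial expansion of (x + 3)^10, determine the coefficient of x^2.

The general term is C(10,j)·(x)^j·(3)^(10-j); the x^2 term has j = 2.
C(10,2) = 45.
Coefficient = C(10,2) · 3^8 = 45 · 6561 = 295245.

295245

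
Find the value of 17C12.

6188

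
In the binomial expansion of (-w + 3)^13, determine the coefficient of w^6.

3752892

The general term is C(13,j)·(-w)^j·(3)^(13-j); the w^6 term has j = 6.
C(13,6) = 1716.
Coefficient = C(13,6) · 3^7 = 1716 · 2187 = 3752892.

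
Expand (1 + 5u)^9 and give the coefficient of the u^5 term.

393750

The general term is C(9,j)·(1)^j·(5u)^(9-j); the u^5 term has j = 4.
C(9,4) = 126.
Coefficient = C(9,4) · 5^5 = 126 · 3125 = 393750.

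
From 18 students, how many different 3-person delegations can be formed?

This is C(18,3) = 816.

816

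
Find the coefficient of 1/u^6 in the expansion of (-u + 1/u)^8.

General term: C(8,j)·(-u)^j·(1/u)^(8-j), with u-exponent 1j − 1(8−j) = 2j − 8.
Set 2j − 8 = -6: j = 1.
C(8,1) = 8; (-1)^1 = -1; 1^7 = 1.
Coefficient = 8 · (-1) · 1 = -8.

-8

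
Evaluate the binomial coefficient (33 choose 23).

92561040

C(33,23) = C(33,10) by symmetry.
C(33,10) = (33·32·31·30·29·28·27·26·25·24) / 10! = 335885501952000 / 3628800 = 92561040.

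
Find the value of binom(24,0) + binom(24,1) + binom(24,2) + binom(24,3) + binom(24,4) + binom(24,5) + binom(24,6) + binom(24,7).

536155

1 + 24 + 276 + 2024 + 10626 + 42504 + 134596 + 346104 = 536155.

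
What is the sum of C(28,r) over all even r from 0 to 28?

134217728

Even-r terms of row 28 sum to 2^27 = 134217728.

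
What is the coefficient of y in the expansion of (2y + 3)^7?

10206

The general term is C(7,j)·(2y)^j·(3)^(7-j); the y^1 term has j = 1.
C(7,1) = 7.
Coefficient = C(7,1) · 2^1 · 3^6 = 7 · 2 · 729 = 10206.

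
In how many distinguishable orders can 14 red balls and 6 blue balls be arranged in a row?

38760

Choose positions for the red balls: C(20,14) = 38760.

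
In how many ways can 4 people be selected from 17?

This is C(17,4) = 2380.

2380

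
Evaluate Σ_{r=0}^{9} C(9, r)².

Σ C(9,r)² is the coefficient of x^9 in (1+x)^9(1+x)^9 = (1+x)^18, i.e. C(18,9) = 48620.

48620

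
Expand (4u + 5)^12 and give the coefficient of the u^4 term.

49500000000

The general term is C(12,j)·(4u)^j·(5)^(12-j); the u^4 term has j = 4.
C(12,4) = 495.
Coefficient = C(12,4) · 4^4 · 5^8 = 495 · 256 · 390625 = 49500000000.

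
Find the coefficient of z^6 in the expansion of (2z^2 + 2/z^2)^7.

2688

General term: C(7,j)·(2z^2)^j·(2/z^2)^(7-j), with z-exponent 2j − 2(7−j) = 4j − 14.
Set 4j − 14 = 6: j = 5.
C(7,5) = 21; 2^5 = 32; 2^2 = 4.
Coefficient = 21 · 32 · 4 = 2688.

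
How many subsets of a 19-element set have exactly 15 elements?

3876

Choose the 15 positions: C(19,15) = 3876.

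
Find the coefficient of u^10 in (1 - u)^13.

286

The general term is C(13,j)·(1)^j·(-u)^(13-j); the u^10 term has j = 3.
C(13,3) = 286.
Coefficient = C(13,3) = 286.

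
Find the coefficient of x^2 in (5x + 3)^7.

The general term is C(7,j)·(5x)^j·(3)^(7-j); the x^2 term has j = 2.
C(7,2) = 21.
Coefficient = C(7,2) · 5^2 · 3^5 = 21 · 25 · 243 = 127575.

127575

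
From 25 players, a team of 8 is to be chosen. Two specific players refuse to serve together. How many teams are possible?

All 8-subsets: C(25,8) = 1081575. Those containing both fixed elements: C(23,6) = 100947.
1081575 − 100947 = 980628.

980628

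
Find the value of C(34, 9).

52451256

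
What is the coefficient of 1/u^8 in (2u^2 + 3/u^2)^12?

51963120

General term: C(12,j)·(2u^2)^j·(3/u^2)^(12-j), with u-exponent 2j − 2(12−j) = 4j − 24.
Set 4j − 24 = -8: j = 4.
C(12,4) = 495; 2^4 = 16; 3^8 = 6561.
Coefficient = 495 · 16 · 6561 = 51963120.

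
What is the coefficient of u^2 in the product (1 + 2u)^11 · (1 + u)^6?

367

Coefficient of u^2 = Σ_{j} C(11,j)·2^j·C(6,2-j)·1^(2-j) for j from 0 to 2.
= 15 + 132 + 220 = 367.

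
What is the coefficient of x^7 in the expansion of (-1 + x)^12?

The general term is C(12,j)·(-1)^j·(x)^(12-j); the x^7 term has j = 5.
C(12,5) = 792.
Coefficient = C(12,5) · (-1)^5 = 792 · (-1) = -792.

-792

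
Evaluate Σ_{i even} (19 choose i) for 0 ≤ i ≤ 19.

262144

Half of (1+1)^19 + (1−1)^19 gives the even-index sum: 2^18 = 262144.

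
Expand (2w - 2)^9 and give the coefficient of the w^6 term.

-43008

The general term is C(9,j)·(2w)^j·(-2)^(9-j); the w^6 term has j = 6.
C(9,6) = 84.
Coefficient = C(9,6) · 2^6 · (-2)^3 = 84 · 64 · (-8) = -43008.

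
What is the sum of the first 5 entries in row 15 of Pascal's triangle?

1941

1 + 15 + 105 + 455 + 1365 = 1941.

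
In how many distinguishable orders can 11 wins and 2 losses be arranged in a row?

78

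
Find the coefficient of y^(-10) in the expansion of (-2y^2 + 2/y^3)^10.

General term: C(10,j)·(-2y^2)^j·(2/y^3)^(10-j), with y-exponent 2j − 3(10−j) = 5j − 30.
Set 5j − 30 = -10: j = 4.
C(10,4) = 210; (-2)^4 = 16; 2^6 = 64.
Coefficient = 210 · 16 · 64 = 215040.

215040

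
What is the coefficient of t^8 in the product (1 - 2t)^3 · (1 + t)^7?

-90

Coefficient of t^8 = Σ_{j} C(3,j)·(-2)^j·C(7,8-j)·1^(8-j) for j from 1 to 3.
= (-6) + 84 + (-168) = -90.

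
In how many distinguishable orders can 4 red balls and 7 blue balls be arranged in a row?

Choose positions for the red balls: C(11,4) = 330.

330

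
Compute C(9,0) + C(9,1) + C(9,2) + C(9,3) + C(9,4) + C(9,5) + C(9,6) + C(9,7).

1 + 9 + 36 + 84 + 126 + 126 + 84 + 36 = 502.

502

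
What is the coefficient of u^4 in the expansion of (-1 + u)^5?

-5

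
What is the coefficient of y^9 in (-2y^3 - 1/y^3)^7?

General term: C(7,j)·(-2y^3)^j·(-1/y^3)^(7-j), with y-exponent 3j − 3(7−j) = 6j − 21.
Set 6j − 21 = 9: j = 5.
C(7,5) = 21; (-2)^5 = -32; (-1)^2 = 1.
Coefficient = 21 · (-32) · 1 = -672.

-672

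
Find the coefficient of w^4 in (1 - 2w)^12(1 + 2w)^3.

336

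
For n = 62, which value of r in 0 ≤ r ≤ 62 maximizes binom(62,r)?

31

C(62,r) is maximized at r = 62/2 = 31.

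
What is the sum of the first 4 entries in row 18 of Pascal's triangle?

988

1 + 18 + 153 + 816 = 988.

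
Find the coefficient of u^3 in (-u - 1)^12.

220

The general term is C(12,j)·(-u)^j·(-1)^(12-j); the u^3 term has j = 3.
C(12,3) = 220.
Coefficient = C(12,3) · (-1)^3 · (-1)^9 = 220 · (-1) · (-1) = 220.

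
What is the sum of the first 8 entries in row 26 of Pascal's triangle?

971712

1 + 26 + 325 + 2600 + 14950 + 65780 + 230230 + 657800 = 971712.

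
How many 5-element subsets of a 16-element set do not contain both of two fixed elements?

All 5-subsets: C(16,5) = 4368. Those containing both fixed elements: C(14,3) = 364.
4368 − 364 = 4004.

4004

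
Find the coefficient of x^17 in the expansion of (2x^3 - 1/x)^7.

-448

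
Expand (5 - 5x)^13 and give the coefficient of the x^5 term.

-1571044921875

The general term is C(13,j)·(5)^j·(-5x)^(13-j); the x^5 term has j = 8.
C(13,8) = 1287.
Coefficient = C(13,8) · 5^8 · (-5)^5 = 1287 · 390625 · (-3125) = -1571044921875.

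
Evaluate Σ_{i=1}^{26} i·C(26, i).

Since i·C(26,i) = 26·C(25,i−1), the sum is 26·2^25 = 26·33554432 = 872415232.

872415232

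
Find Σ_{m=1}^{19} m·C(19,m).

4980736

Differentiating (1+x)^19 and setting x=1: Σ m·C(19,m) = 19·2^18 = 4980736.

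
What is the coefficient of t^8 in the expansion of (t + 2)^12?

7920

The general term is C(12,j)·(t)^j·(2)^(12-j); the t^8 term has j = 8.
C(12,8) = 495.
Coefficient = C(12,8) · 2^4 = 495 · 16 = 7920.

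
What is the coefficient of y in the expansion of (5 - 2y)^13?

-6347656250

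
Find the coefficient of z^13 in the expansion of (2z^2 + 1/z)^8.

General term: C(8,j)·(2z^2)^j·(1/z)^(8-j), with z-exponent 2j − 1(8−j) = 3j − 8.
Set 3j − 8 = 13: j = 7.
C(8,7) = 8; 2^7 = 128; 1^1 = 1.
Coefficient = 8 · 128 · 1 = 1024.

1024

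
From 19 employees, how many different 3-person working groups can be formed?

969

This is C(19,3) = 969.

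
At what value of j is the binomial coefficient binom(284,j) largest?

C(284,j) is maximized at j = 284/2 = 142.

142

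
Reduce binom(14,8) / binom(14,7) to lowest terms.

7/8

C(n,k+1)/C(n,k) = (n−k)/(k+1) = (14−7)/(7+1) = 7/8.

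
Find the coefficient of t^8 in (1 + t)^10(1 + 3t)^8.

4360590

Coefficient of t^8 = Σ_{j} C(10,j)·1^j·C(8,8-j)·3^(8-j) for j from 0 to 8.
= 6561 + 174960 + 918540 + 1632960 + 1190700 + 381024 + 52920 + 2880 + 45 = 4360590.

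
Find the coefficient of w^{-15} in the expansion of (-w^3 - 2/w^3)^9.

-4608

General term: C(9,j)·(-w^3)^j·(-2/w^3)^(9-j), with w-exponent 3j − 3(9−j) = 6j − 27.
Set 6j − 27 = -15: j = 2.
C(9,2) = 36; (-1)^2 = 1; (-2)^7 = -128.
Coefficient = 36 · 1 · (-128) = -4608.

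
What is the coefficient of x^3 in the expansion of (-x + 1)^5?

-10

The general term is C(5,j)·(-x)^j·(1)^(5-j); the x^3 term has j = 3.
C(5,3) = 10.
Coefficient = C(5,3) · (-1)^3 = 10 · (-1) = -10.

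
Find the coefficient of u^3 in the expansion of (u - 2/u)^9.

General term: C(9,j)·(u)^j·(-2/u)^(9-j), with u-exponent 1j − 1(9−j) = 2j − 9.
Set 2j − 9 = 3: j = 6.
C(9,6) = 84; 1^6 = 1; (-2)^3 = -8.
Coefficient = 84 · 1 · (-8) = -672.

-672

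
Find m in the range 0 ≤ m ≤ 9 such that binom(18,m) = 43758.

8

C(18,m) increases on 0 ≤ m ≤ 9. C(18,7) = 31824 and C(18,8) = 43758, so m = 8.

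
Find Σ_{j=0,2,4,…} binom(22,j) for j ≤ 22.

Even-j terms of row 22 sum to 2^21 = 2097152.

2097152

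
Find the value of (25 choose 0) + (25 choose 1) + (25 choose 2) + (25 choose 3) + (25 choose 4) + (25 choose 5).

68406

1 + 25 + 300 + 2300 + 12650 + 53130 = 68406.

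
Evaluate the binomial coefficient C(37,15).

C(37,15) = (37·36·35·34·33·32·31·30·29·28·27·26·25·24·23) / 15! = 12245324002983751680000 / 1307674368000 = 9364199760.

9364199760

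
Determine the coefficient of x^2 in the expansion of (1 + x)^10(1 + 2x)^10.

Coefficient of x^2 = Σ_{j} C(10,j)·1^j·C(10,2-j)·2^(2-j) for j from 0 to 2.
= 180 + 200 + 45 = 425.

425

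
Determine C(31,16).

C(31,16) = C(31,15) by symmetry.
C(31,15) = (31·30·29·28·27·26·25·24·23·22·21·20·19·18·17) / 15! = 393008709555221760000 / 1307674368000 = 300540195.

300540195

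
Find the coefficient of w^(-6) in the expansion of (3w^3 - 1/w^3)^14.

2189187

General term: C(14,j)·(3w^3)^j·(-1/w^3)^(14-j), with w-exponent 3j − 3(14−j) = 6j − 42.
Set 6j − 42 = -6: j = 6.
C(14,6) = 3003; 3^6 = 729; (-1)^8 = 1.
Coefficient = 3003 · 729 · 1 = 2189187.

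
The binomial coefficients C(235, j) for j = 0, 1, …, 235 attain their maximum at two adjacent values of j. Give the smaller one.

117

For odd n = 235, C(235,j) peaks at j = (n−1)/2 and (n+1)/2; the smaller is 117.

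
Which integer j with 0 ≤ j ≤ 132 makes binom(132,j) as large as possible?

C(132,j) is maximized at j = 132/2 = 66.

66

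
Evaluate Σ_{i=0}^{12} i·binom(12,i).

24576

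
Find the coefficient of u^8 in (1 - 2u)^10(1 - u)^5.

Coefficient of u^8 = Σ_{j} C(10,j)·(-2)^j·C(5,8-j)·(-1)^(8-j) for j from 3 to 8.
= 960 + 16800 + 80640 + 134400 + 76800 + 11520 = 321120.

321120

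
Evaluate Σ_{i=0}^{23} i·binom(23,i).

Since i·C(23,i) = 23·C(22,i−1), the sum is 23·2^22 = 23·4194304 = 96468992.

96468992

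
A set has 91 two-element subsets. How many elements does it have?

n(n−1)/2 = 91 ⇒ n(n−1) = 182. Since 14·13 = 182, n = 14.

14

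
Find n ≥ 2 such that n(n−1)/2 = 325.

26

n(n−1)/2 = 325 ⇒ n(n−1) = 650. Since 26·25 = 650, n = 26.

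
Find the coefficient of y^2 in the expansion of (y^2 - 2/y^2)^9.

2016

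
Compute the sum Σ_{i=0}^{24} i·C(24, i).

201326592

Since i·C(24,i) = 24·C(23,i−1), the sum is 24·2^23 = 24·8388608 = 201326592.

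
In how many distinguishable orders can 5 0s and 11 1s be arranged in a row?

4368

Choose positions for the 0s: C(16,5) = 4368.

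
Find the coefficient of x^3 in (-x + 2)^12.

-112640

The general term is C(12,j)·(-x)^j·(2)^(12-j); the x^3 term has j = 3.
C(12,3) = 220.
Coefficient = C(12,3) · (-1)^3 · 2^9 = 220 · (-1) · 512 = -112640.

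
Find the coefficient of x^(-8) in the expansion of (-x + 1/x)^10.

General term: C(10,j)·(-x)^j·(1/x)^(10-j), with x-exponent 1j − 1(10−j) = 2j − 10.
Set 2j − 10 = -8: j = 1.
C(10,1) = 10; (-1)^1 = -1; 1^9 = 1.
Coefficient = 10 · (-1) · 1 = -10.

-10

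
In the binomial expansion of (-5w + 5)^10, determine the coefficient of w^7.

-1171875000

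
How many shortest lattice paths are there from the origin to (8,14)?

Each path is a sequence of 22 steps with 8 rights: C(22,8) = 319770.

319770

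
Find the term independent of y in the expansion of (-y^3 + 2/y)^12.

General term: C(12,j)·(-y^3)^j·(2/y)^(12-j), with y-exponent 3j − 1(12−j) = 4j − 12.
Set 4j − 12 = 0: j = 3.
C(12,3) = 220; (-1)^3 = -1; 2^9 = 512.
Coefficient = 220 · (-1) · 512 = -112640.

-112640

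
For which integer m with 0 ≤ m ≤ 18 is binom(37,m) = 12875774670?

C(37,m) increases on 0 ≤ m ≤ 18. C(37,15) = 9364199760 and C(37,16) = 12875774670, so m = 16.

16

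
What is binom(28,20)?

C(28,20) = C(28,8) by symmetry.
C(28,8) = (28·27·26·25·24·23·22·21) / 8! = 125318793600 / 40320 = 3108105.

3108105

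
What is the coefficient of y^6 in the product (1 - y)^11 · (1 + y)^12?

Coefficient of y^6 = Σ_{j} C(11,j)·(-1)^j·C(12,6-j)·1^(6-j) for j from 0 to 6.
= 924 + (-8712) + 27225 + (-36300) + 21780 + (-5544) + 462 = -165.

-165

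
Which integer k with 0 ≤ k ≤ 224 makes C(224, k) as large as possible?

112

C(224,k) is maximized at k = 224/2 = 112.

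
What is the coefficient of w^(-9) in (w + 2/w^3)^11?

General term: C(11,j)·(w)^j·(2/w^3)^(11-j), with w-exponent 1j − 3(11−j) = 4j − 33.
Set 4j − 33 = -9: j = 6.
C(11,6) = 462; 1^6 = 1; 2^5 = 32.
Coefficient = 462 · 1 · 32 = 14784.

14784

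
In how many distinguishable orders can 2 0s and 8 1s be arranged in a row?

45

Choose positions for the 0s: C(10,2) = 45.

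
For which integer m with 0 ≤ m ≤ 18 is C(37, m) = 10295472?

7

C(37,m) increases on 0 ≤ m ≤ 18. C(37,6) = 2324784 and C(37,7) = 10295472, so m = 7.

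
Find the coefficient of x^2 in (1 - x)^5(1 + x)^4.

-4

Coefficient of x^2 = Σ_{j} C(5,j)·(-1)^j·C(4,2-j)·1^(2-j) for j from 0 to 2.
= 6 + (-20) + 10 = -4.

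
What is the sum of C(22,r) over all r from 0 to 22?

4194304

Setting x = 1 in (1+x)^22 gives Σ C(22,r) = 2^22 = 4194304.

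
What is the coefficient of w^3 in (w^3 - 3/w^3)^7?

-945

General term: C(7,j)·(w^3)^j·(-3/w^3)^(7-j), with w-exponent 3j − 3(7−j) = 6j − 21.
Set 6j − 21 = 3: j = 4.
C(7,4) = 35; 1^4 = 1; (-3)^3 = -27.
Coefficient = 35 · 1 · (-27) = -945.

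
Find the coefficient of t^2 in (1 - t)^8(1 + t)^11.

-5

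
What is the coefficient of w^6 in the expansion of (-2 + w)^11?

The general term is C(11,j)·(-2)^j·(w)^(11-j); the w^6 term has j = 5.
C(11,5) = 462.
Coefficient = C(11,5) · (-2)^5 = 462 · (-32) = -14784.

-14784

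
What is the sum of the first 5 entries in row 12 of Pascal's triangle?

794

1 + 12 + 66 + 220 + 495 = 794.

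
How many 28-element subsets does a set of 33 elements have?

237336

C(33,28) = C(33,5) by symmetry.
C(33,5) = (33·32·31·30·29) / 5! = 28480320 / 120 = 237336.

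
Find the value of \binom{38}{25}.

5414950296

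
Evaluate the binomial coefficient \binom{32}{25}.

3365856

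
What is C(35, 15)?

3247943160

C(35,15) = (35·34·33·32·31·30·29·28·27·26·25·24·23·22·21) / 15! = 4247252019052922880000 / 1307674368000 = 3247943160.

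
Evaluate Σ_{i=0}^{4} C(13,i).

1 + 13 + 78 + 286 + 715 = 1093.

1093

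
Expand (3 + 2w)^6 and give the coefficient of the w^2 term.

The general term is C(6,j)·(3)^j·(2w)^(6-j); the w^2 term has j = 4.
C(6,4) = 15.
Coefficient = C(6,4) · 3^4 · 2^2 = 15 · 81 · 4 = 4860.

4860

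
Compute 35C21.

2319959400

C(35,21) = C(35,14) by symmetry.
C(35,14) = (35·34·33·32·31·30·29·28·27·26·25·24·23·22) / 14! = 202250096145377280000 / 87178291200 = 2319959400.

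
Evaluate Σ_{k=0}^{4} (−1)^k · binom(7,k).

15

The partial alternating sum Σ_{k=0}^{4} (−1)^k C(7,k) = (−1)^4 C(6,4) = 15.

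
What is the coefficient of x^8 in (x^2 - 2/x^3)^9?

General term: C(9,j)·(x^2)^j·(-2/x^3)^(9-j), with x-exponent 2j − 3(9−j) = 5j − 27.
Set 5j − 27 = 8: j = 7.
C(9,7) = 36; 1^7 = 1; (-2)^2 = 4.
Coefficient = 36 · 1 · 4 = 144.

144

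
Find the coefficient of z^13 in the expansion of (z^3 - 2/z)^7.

84

General term: C(7,j)·(z^3)^j·(-2/z)^(7-j), with z-exponent 3j − 1(7−j) = 4j − 7.
Set 4j − 7 = 13: j = 5.
C(7,5) = 21; 1^5 = 1; (-2)^2 = 4.
Coefficient = 21 · 1 · 4 = 84.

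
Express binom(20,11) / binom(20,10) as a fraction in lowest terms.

C(n,k+1)/C(n,k) = (n−k)/(k+1) = (20−10)/(10+1) = 10/11.

10/11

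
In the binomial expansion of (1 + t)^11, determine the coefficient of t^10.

11

The general term is C(11,j)·(1)^j·(t)^(11-j); the t^10 term has j = 1.
C(11,1) = 11.
Coefficient = C(11,1) = 11.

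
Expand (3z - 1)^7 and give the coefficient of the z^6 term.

The general term is C(7,j)·(3z)^j·(-1)^(7-j); the z^6 term has j = 6.
C(7,6) = 7.
Coefficient = C(7,6) · 3^6 · (-1)^1 = 7 · 729 · (-1) = -5103.

-5103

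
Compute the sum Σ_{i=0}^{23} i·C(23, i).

Differentiating (1+x)^23 and setting x=1: Σ i·C(23,i) = 23·2^22 = 96468992.

96468992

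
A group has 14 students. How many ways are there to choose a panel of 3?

This is C(14,3) = 364.

364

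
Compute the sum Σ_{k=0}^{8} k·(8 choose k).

1024

Differentiating (1+x)^8 and setting x=1: Σ k·C(8,k) = 8·2^7 = 1024.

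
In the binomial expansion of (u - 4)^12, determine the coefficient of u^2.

69206016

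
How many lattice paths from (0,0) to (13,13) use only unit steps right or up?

Each path is a sequence of 26 steps with 13 rights: C(26,13) = 10400600.

10400600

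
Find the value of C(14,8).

3003

C(14,8) = C(14,6) by symmetry.
C(14,6) = (14·13·12·11·10·9) / 6! = 2162160 / 720 = 3003.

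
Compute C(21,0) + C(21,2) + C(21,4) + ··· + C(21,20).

Half of (1+1)^21 + (1−1)^21 gives the even-index sum: 2^20 = 1048576.

1048576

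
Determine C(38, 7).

12620256

C(38,7) = (38·37·36·35·34·33·32) / 7! = 63606090240 / 5040 = 12620256.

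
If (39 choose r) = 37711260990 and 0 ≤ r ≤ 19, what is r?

16

C(39,r) increases on 0 ≤ r ≤ 19. C(39,15) = 25140840660 and C(39,16) = 37711260990, so r = 16.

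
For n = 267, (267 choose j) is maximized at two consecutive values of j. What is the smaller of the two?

133

For odd n = 267, C(267,j) peaks at j = (n−1)/2 and (n+1)/2; the smaller is 133.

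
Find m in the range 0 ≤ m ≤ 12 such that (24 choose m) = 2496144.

C(24,m) increases on 0 ≤ m ≤ 12. C(24,10) = 1961256 and C(24,11) = 2496144, so m = 11.

11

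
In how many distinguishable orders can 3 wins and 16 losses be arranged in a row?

Choose positions for the wins: C(19,3) = 969.

969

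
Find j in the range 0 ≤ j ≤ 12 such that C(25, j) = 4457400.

11

C(25,j) increases on 0 ≤ j ≤ 12. C(25,10) = 3268760 and C(25,11) = 4457400, so j = 11.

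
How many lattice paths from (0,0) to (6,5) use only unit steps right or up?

Each path is a sequence of 11 steps with 6 rights: C(11,6) = 462.

462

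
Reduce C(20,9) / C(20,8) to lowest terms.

C(n,k+1)/C(n,k) = (n−k)/(k+1) = (20−8)/(8+1) = 12/9 = 4/3.

4/3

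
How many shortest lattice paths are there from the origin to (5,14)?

Each path is a sequence of 19 steps with 5 rights: C(19,5) = 11628.

11628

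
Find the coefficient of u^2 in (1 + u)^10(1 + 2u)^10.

Coefficient of u^2 = Σ_{j} C(10,j)·1^j·C(10,2-j)·2^(2-j) for j from 0 to 2.
= 180 + 200 + 45 = 425.

425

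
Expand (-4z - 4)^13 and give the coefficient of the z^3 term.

The general term is C(13,j)·(-4z)^j·(-4)^(13-j); the z^3 term has j = 3.
C(13,3) = 286.
Coefficient = C(13,3) · (-4)^3 · (-4)^10 = 286 · (-64) · 1048576 = -19193135104.

-19193135104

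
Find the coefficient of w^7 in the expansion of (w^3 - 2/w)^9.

-4032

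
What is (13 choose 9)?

715

C(13,9) = C(13,4) by symmetry.
C(13,4) = (13·12·11·10) / 4! = 17160 / 24 = 715.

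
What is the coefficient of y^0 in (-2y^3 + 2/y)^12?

-901120

General term: C(12,j)·(-2y^3)^j·(2/y)^(12-j), with y-exponent 3j − 1(12−j) = 4j − 12.
Set 4j − 12 = 0: j = 3.
C(12,3) = 220; (-2)^3 = -8; 2^9 = 512.
Coefficient = 220 · (-8) · 512 = -901120.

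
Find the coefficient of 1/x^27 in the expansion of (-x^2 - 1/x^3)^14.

364

General term: C(14,j)·(-x^2)^j·(-1/x^3)^(14-j), with x-exponent 2j − 3(14−j) = 5j − 42.
Set 5j − 42 = -27: j = 3.
C(14,3) = 364; (-1)^3 = -1; (-1)^11 = -1.
Coefficient = 364 · (-1) · (-1) = 364.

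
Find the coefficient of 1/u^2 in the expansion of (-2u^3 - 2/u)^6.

General term: C(6,j)·(-2u^3)^j·(-2/u)^(6-j), with u-exponent 3j − 1(6−j) = 4j − 6.
Set 4j − 6 = -2: j = 1.
C(6,1) = 6; (-2)^1 = -2; (-2)^5 = -32.
Coefficient = 6 · (-2) · (-32) = 384.

384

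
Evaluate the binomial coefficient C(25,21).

12650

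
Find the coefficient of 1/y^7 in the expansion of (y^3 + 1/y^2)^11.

165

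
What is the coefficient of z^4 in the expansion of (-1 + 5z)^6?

9375

The general term is C(6,j)·(-1)^j·(5z)^(6-j); the z^4 term has j = 2.
C(6,2) = 15.
Coefficient = C(6,2) · 5^4 = 15 · 625 = 9375.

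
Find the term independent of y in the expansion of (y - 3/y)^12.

673596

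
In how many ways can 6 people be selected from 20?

This is C(20,6) = 38760.

38760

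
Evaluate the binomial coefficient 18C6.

18564

C(18,6) = (18·17·16·15·14·13) / 6! = 13366080 / 720 = 18564.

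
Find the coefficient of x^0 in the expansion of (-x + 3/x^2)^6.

General term: C(6,j)·(-x)^j·(3/x^2)^(6-j), with x-exponent 1j − 2(6−j) = 3j − 12.
Set 3j − 12 = 0: j = 4.
C(6,4) = 15; (-1)^4 = 1; 3^2 = 9.
Coefficient = 15 · 1 · 9 = 135.

135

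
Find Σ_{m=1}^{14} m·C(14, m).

114688

Differentiating (1+x)^14 and setting x=1: Σ m·C(14,m) = 14·2^13 = 114688.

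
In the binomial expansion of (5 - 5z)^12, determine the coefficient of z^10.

The general term is C(12,j)·(5)^j·(-5z)^(12-j); the z^10 term has j = 2.
C(12,2) = 66.
Coefficient = C(12,2) · 5^2 · (-5)^10 = 66 · 25 · 9765625 = 16113281250.

16113281250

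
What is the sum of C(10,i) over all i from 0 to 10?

1024

The entries of row 10 sum to 2^10 = 1024.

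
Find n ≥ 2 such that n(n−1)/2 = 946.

n(n−1)/2 = 946 ⇒ n(n−1) = 1892. Since 44·43 = 1892, n = 44.

44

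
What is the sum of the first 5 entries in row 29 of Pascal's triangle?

27841

1 + 29 + 406 + 3654 + 23751 = 27841.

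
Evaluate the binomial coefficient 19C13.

C(19,13) = C(19,6) by symmetry.
C(19,6) = (19·18·17·16·15·14) / 6! = 19535040 / 720 = 27132.

27132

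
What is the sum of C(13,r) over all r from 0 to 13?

8192

The entries of row 13 sum to 2^13 = 8192.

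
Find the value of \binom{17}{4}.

C(17,4) = (17·16·15·14) / 4! = 57120 / 24 = 2380.

2380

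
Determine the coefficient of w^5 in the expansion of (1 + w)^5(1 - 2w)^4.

-39

Coefficient of w^5 = Σ_{j} C(5,j)·1^j·C(4,5-j)·(-2)^(5-j) for j from 1 to 5.
= 80 + (-320) + 240 + (-40) + 1 = -39.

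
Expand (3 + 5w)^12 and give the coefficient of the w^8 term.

The general term is C(12,j)·(3)^j·(5w)^(12-j); the w^8 term has j = 4.
C(12,4) = 495.
Coefficient = C(12,4) · 3^4 · 5^8 = 495 · 81 · 390625 = 15662109375.

15662109375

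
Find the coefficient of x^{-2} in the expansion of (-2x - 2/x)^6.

960

General term: C(6,j)·(-2x)^j·(-2/x)^(6-j), with x-exponent 1j − 1(6−j) = 2j − 6.
Set 2j − 6 = -2: j = 2.
C(6,2) = 15; (-2)^2 = 4; (-2)^4 = 16.
Coefficient = 15 · 4 · 16 = 960.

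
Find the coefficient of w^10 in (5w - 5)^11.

The general term is C(11,j)·(5w)^j·(-5)^(11-j); the w^10 term has j = 10.
C(11,10) = 11.
Coefficient = C(11,10) · 5^10 · (-5)^1 = 11 · 9765625 · (-5) = -537109375.

-537109375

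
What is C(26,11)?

7726160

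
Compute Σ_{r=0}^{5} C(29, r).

146596

1 + 29 + 406 + 3654 + 23751 + 118755 = 146596.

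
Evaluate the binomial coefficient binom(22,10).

C(22,10) = (22·21·20·19·18·17·16·15·14·13) / 10! = 2346549004800 / 3628800 = 646646.

646646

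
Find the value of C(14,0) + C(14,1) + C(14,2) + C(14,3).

1 + 14 + 91 + 364 = 470.

470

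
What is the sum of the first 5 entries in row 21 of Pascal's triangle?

7547

1 + 21 + 210 + 1330 + 5985 = 7547.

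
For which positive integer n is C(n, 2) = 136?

17

n(n−1)/2 = 136 ⇒ n(n−1) = 272. Since 17·16 = 272, n = 17.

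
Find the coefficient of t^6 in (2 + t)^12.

The general term is C(12,j)·(2)^j·(t)^(12-j); the t^6 term has j = 6.
C(12,6) = 924.
Coefficient = C(12,6) · 2^6 = 924 · 64 = 59136.

59136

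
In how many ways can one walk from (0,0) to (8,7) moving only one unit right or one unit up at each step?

6435

Each path is a sequence of 15 steps with 8 rights: C(15,8) = 6435.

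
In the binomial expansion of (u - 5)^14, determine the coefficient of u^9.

The general term is C(14,j)·(u)^j·(-5)^(14-j); the u^9 term has j = 9.
C(14,9) = 2002.
Coefficient = C(14,9) · (-5)^5 = 2002 · (-3125) = -6256250.

-6256250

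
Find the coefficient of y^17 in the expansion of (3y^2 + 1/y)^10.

General term: C(10,j)·(3y^2)^j·(1/y)^(10-j), with y-exponent 2j − 1(10−j) = 3j − 10.
Set 3j − 10 = 17: j = 9.
C(10,9) = 10; 3^9 = 19683; 1^1 = 1.
Coefficient = 10 · 19683 · 1 = 196830.

196830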